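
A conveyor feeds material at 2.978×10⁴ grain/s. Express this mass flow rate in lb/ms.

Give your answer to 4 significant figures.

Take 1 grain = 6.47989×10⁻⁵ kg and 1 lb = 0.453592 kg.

2.978×10⁴ grain/s × 6.47989×10⁻⁵ kg/grain = 1.92971 kg/s
1.92971 kg/s ÷ 0.453592 kg/lb × 0.001 s/ms = 0.00425429 lb/ms

0.004254 lb/ms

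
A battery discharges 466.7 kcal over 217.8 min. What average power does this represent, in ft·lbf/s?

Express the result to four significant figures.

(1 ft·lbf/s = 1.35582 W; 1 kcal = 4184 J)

466.7 kcal × 4184 → 1.95267×10⁶ J
217.8 min × 60 → 13068 s
P = E / t = 1.95267×10⁶ J / 13068 s = 149.424 W
149.424 W ÷ (1.35582 W/ft·lbf/s) = 110.209 ft·lbf/s

110.2 ft·lbf/s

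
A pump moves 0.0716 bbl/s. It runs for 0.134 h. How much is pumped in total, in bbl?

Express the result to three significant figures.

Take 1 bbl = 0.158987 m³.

34.5 bbl

0.0716 bbl/s → 0.0113835 m³/s
0.134 h → 482.4 s
V = Q × t = 0.0113835 × 482.4 = 5.4914 m³
In bbl: 5.4914 / 0.158987 = 34.5399 bbl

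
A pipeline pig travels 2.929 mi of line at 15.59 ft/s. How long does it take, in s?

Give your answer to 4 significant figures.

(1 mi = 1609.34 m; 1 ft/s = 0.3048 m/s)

2.929 mi × 1609.34 = 4713.76 m
15.59 ft/s × 0.3048 = 4.75183 m/s
t = d / v = 4713.76 m / 4.75183 m/s = 991.988 s

992.0 s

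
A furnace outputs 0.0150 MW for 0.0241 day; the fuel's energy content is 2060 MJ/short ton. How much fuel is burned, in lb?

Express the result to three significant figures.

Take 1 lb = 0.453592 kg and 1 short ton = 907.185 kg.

30.3 lb

0.0150 MW → 15000 W
0.0241 day → 2082.24 s
E = P × t = 15000 × 2082.24 = 3.12336×10⁷ J
2060 MJ/short ton → 2.27076×10⁶ J/kg
m = E / e_s = 3.12336×10⁷ / 2.27076×10⁶ = 13.7547 kg
In lb: 13.7547 / 0.453592 = 30.3239 lb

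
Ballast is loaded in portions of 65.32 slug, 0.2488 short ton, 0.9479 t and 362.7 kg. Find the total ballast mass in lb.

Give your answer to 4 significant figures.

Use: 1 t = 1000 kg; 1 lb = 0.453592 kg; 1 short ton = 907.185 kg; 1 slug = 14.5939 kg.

65.32 slug × 14.5939 → 953.274 kg
0.2488 short ton × 907.185 → 225.708 kg
0.9479 t × 1000 → 947.9 kg
362.7 kg (already kg)
Total: 953.274 + 225.708 + 947.9 + 362.7 = 2489.58 kg
In lb: 2489.58 / 0.453592 = 5488.59 lb

5489 lb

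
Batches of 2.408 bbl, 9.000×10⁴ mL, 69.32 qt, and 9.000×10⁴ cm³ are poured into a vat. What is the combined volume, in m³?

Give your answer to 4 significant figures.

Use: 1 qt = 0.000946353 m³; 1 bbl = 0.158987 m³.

2.408 bbl × 0.158987 = 0.382841 m³
9.000×10⁴ mL × 10⁻⁶ = 0.09 m³
69.32 qt × 0.000946353 = 0.0656012 m³
9.000×10⁴ cm³ × 10⁻⁶ = 0.09 m³
Combined: 0.382841 + 0.09 + 0.0656012 + 0.09 = 0.628442 m³

0.6284 m³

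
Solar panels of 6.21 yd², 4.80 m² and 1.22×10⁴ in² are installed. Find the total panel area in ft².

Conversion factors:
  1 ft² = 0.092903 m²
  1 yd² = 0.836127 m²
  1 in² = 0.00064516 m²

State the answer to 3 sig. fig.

192 ft²

6.21 yd² × 0.836127 = 5.19235 m²
4.80 m² (already m²)
1.22×10⁴ in² × 0.00064516 = 7.87095 m²
Combined: 5.19235 + 4.8 + 7.87095 = 17.8633 m²
In ft²: 17.8633 / 0.092903 = 192.279 ft²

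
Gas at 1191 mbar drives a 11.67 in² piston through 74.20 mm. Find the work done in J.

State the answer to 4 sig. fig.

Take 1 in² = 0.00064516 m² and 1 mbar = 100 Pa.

66.54 J

1191 mbar → 119100 Pa
11.67 in² → 0.00752902 m²
F = P × A = 119100 × 0.00752902 = 896.706 N
74.20 mm → 0.0742 m
W = F × d = 896.706 × 0.0742 = 66.5356 J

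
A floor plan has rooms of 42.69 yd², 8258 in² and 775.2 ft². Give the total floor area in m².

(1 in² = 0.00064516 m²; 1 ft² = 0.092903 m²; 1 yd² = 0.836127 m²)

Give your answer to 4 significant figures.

113.0 m²

42.69 yd² × 0.836127 = 35.6943 m²
8258 in² × 0.00064516 = 5.32773 m²
775.2 ft² × 0.092903 = 72.0184 m²
Combined: 35.6943 + 5.32773 + 72.0184 = 113.04 m²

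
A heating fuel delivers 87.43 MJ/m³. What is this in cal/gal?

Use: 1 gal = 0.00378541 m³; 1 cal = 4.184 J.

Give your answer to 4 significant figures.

87.43 MJ/m³ × 1000000 J/MJ = 8.743×10⁷ J/m³
8.743×10⁷ J/m³ ÷ 4.184 J/cal × 0.00378541 m³/gal = 79101 cal/gal

7.910×10⁴ cal/gal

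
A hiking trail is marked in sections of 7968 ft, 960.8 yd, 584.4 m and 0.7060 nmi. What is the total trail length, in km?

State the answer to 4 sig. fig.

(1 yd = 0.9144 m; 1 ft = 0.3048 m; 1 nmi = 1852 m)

7968 ft × 0.3048 → 2428.65 m
960.8 yd × 0.9144 → 878.556 m
584.4 m (already m)
0.7060 nmi × 1852 → 1307.51 m
Total: 2428.65 + 878.556 + 584.4 + 1307.51 = 5199.12 m
In km: 5199.12 / 1000 = 5.19912 km

5.199 km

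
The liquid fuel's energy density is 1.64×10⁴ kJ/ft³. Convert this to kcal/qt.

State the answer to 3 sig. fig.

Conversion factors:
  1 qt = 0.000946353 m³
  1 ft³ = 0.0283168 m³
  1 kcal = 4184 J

131 kcal/qt

1.64×10⁴ kJ/ft³ × 1000 J/kJ ÷ 0.0283168 m³/ft³ = 5.79161×10⁸ J/m³
5.79161×10⁸ J/m³ ÷ 4184 J/kcal × 0.000946353 m³/qt = 130.997 kcal/qt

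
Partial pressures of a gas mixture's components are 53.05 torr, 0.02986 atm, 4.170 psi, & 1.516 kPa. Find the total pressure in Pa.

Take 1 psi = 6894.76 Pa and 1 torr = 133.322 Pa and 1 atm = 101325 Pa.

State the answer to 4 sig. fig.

4.037×10⁴ Pa

53.05 torr × 133.322 = 7072.73 Pa
0.02986 atm × 101325 = 3025.56 Pa
4.170 psi × 6894.76 = 28751.1 Pa
1.516 kPa × 1000 = 1516 Pa
Combined: 7072.73 + 3025.56 + 28751.1 + 1516 = 40365.4 Pa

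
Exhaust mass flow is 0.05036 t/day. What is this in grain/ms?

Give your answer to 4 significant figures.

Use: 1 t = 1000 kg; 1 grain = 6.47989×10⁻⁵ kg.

0.008995 grain/ms

0.05036 t/day × 1000 kg/t ÷ 86400 s/day = 5.8287×10⁻⁴ kg/s
5.8287×10⁻⁴ kg/s ÷ 6.47989×10⁻⁵ kg/grain × 0.001 s/ms = 0.00899506 grain/ms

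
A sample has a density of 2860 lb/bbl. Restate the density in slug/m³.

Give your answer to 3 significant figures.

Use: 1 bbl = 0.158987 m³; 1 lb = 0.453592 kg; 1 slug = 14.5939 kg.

559 slug/m³

2860 lb/bbl × 0.453592 kg/lb ÷ 0.158987 m³/bbl = 8159.62 kg/m³
8159.62 kg/m³ ÷ 14.5939 kg/slug = 559.112 slug/m³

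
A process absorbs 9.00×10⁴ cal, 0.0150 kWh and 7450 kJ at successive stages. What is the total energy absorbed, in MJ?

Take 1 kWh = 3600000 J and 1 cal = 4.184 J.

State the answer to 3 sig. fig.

9.00×10⁴ cal × 4.184 = 376560 J
0.0150 kWh × 3600000 = 54000 J
7450 kJ × 1000 = 7.45×10⁶ J
Sum: 376560 + 54000 + 7.45×10⁶ = 7.88056×10⁶ J
In MJ: 7.88056×10⁶ / 1000000 = 7.88056 MJ

7.88 MJ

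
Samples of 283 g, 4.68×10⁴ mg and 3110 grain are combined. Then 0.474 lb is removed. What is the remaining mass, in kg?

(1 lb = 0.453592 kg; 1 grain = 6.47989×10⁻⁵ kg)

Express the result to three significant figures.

0.316 kg

283 g × 0.001 = 0.283 kg
4.68×10⁴ mg × 10⁻⁶ = 0.0468 kg
3110 grain × 6.47989×10⁻⁵ = 0.201525 kg
0.474 lb × 0.453592 = 0.215003 kg
Sum: 0.283 + 0.0468 + 0.201525 − 0.215003 = 0.316322 kg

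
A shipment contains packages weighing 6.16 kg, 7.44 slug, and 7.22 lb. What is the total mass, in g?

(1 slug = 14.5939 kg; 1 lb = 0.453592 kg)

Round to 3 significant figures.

1.18×10⁵ g

6.16 kg (already kg)
7.44 slug × 14.5939 = 108.579 kg
7.22 lb × 0.453592 = 3.27493 kg
Total: 6.16 + 108.579 + 3.27493 = 118.014 kg
In g: 118.014 / 0.001 = 118014 g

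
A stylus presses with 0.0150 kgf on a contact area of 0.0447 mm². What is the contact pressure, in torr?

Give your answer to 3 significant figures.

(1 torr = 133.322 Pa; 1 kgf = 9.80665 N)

2.47×10⁴ torr

0.0150 kgf × 9.80665 = 0.1471 N
0.0447 mm² × 10⁻⁶ = 4.47×10⁻⁸ m²
P = F / A = 0.1471 N / 4.47×10⁻⁸ m² = 3.29083×10⁶ Pa
3.29083×10⁶ Pa ÷ (133.322 Pa/torr) = 24683.3 torr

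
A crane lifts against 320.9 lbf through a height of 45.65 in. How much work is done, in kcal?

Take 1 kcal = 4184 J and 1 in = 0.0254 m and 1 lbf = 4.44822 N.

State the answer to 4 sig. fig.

320.9 lbf × 4.44822 → 1427.43 N
45.65 in × 0.0254 → 1.15951 m
W = F × d = 1427.43 N × 1.15951 m = 1655.12 J
1655.12 J ÷ (4184 J/kcal) = 0.395583 kcal

0.3956 kcal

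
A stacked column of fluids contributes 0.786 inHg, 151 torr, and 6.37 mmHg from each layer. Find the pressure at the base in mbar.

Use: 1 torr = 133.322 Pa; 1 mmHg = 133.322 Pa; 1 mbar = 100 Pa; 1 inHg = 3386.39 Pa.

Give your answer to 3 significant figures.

236 mbar

0.786 inHg × 3386.39 → 2661.7 Pa
151 torr × 133.322 → 20131.6 Pa
6.37 mmHg × 133.322 → 849.261 Pa
Combined: 2661.7 + 20131.6 + 849.261 = 23642.6 Pa
In mbar: 23642.6 / 100 = 236.426 mbar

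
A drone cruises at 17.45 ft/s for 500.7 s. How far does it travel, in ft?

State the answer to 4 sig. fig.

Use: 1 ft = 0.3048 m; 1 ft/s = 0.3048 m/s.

8737 ft

17.45 ft/s × 0.3048 → 5.31876 m/s
d = v × t = 5.31876 m/s × 500.7 s = 2663.1 m
2663.1 m ÷ (0.3048 m/ft) = 8737.2 ft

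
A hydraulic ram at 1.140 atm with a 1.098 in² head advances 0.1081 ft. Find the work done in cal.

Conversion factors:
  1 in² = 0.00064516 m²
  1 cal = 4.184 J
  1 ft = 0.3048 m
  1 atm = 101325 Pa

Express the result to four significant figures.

0.6444 cal

1.140 atm → 115510 Pa
1.098 in² → 7.08386×10⁻⁴ m²
F = P × A = 115510 × 7.08386×10⁻⁴ = 81.8257 N
0.1081 ft → 0.0329489 m
W = F × d = 81.8257 × 0.0329489 = 2.69607 J
In cal: 2.69607 / 4.184 = 0.644376 cal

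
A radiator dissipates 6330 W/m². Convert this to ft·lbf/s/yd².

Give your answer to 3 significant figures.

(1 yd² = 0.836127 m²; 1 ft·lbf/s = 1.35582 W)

6330 W/m² is already 6330 W/m²
6330 W/m² ÷ 1.35582 W/ft·lbf/s × 0.836127 m²/yd² = 3903.68 ft·lbf/s/yd²

3900 ft·lbf/s/yd²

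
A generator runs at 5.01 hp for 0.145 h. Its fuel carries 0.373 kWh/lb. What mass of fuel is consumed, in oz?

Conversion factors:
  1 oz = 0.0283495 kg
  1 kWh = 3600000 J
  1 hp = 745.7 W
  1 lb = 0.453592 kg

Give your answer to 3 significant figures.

23.2 oz

5.01 hp → 3735.96 W
0.145 h → 522 s
E = P × t = 3735.96 × 522 = 1.95017×10⁶ J
0.373 kWh/lb → 2.96037×10⁶ J/kg
m = E / e_s = 1.95017×10⁶ / 2.96037×10⁶ = 0.658759 kg
In oz: 0.658759 / 0.0283495 = 23.2371 oz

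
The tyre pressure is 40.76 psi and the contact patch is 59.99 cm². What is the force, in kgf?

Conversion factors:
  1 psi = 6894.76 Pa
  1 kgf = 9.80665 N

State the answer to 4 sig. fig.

171.9 kgf

40.76 psi × 6894.76 = 281030 Pa
59.99 cm² × 0.0001 = 0.005999 m²
F = P × A = 281030 Pa × 0.005999 m² = 1685.9 N
1685.9 N ÷ (9.80665 N/kgf) = 171.914 kgf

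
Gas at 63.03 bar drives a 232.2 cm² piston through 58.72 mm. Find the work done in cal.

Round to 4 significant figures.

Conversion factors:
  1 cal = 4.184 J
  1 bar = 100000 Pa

63.03 bar → 6.303×10⁶ Pa
232.2 cm² → 0.02322 m²
F = P × A = 6.303×10⁶ × 0.02322 = 146356 N
58.72 mm → 0.05872 m
W = F × d = 146356 × 0.05872 = 8594.02 J
In cal: 8594.02 / 4.184 = 2054.02 cal

2054 cal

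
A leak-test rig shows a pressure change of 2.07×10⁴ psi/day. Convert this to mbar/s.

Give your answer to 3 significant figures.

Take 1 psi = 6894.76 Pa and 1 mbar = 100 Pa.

16.5 mbar/s

2.07×10⁴ psi/day × 6894.76 Pa/psi ÷ 86400 s/day = 1651.87 Pa/s
1651.87 Pa/s ÷ 100 Pa/mbar = 16.5187 mbar/s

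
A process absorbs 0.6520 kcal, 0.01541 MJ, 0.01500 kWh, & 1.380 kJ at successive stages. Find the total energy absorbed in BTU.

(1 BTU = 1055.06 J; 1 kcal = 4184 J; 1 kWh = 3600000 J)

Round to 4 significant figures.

69.68 BTU

0.6520 kcal × 4184 → 2727.97 J
0.01541 MJ × 1000000 → 15410 J
0.01500 kWh × 3600000 → 54000 J
1.380 kJ × 1000 → 1380 J
Sum: 2727.97 + 15410 + 54000 + 1380 = 73518 J
In BTU: 73518 / 1055.06 = 69.6813 BTU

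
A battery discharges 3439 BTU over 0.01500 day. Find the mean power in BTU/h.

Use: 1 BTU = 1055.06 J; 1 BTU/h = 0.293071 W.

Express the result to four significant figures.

9553 BTU/h

3439 BTU × 1055.06 = 3.62835×10⁶ J
0.01500 day × 86400 = 1296 s
P = E / t = 3.62835×10⁶ J / 1296 s = 2799.65 W
2799.65 W ÷ (0.293071 W/BTU/h) = 9552.8 BTU/h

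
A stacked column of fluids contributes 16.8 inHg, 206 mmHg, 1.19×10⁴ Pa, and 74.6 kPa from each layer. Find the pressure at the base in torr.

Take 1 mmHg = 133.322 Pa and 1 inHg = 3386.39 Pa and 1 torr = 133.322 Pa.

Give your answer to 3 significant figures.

16.8 inHg × 3386.39 = 56891.4 Pa
206 mmHg × 133.322 = 27464.3 Pa
1.19×10⁴ Pa (already Pa)
74.6 kPa × 1000 = 74600 Pa
Total: 56891.4 + 27464.3 + 11900 + 74600 = 170856 Pa
In torr: 170856 / 133.322 = 1281.53 torr

1280 torr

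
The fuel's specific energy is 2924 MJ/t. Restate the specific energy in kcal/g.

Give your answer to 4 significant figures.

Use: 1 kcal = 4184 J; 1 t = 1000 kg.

2924 MJ/t × 1000000 J/MJ ÷ 1000 kg/t = 2.924×10⁶ J/kg
2.924×10⁶ J/kg ÷ 4184 J/kcal × 0.001 kg/g = 0.698853 kcal/g

0.6989 kcal/g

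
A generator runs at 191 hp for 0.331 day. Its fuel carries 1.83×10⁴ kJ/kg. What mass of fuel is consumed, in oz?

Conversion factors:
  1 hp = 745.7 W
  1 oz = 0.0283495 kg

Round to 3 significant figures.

191 hp → 142429 W
0.331 day → 28598.4 s
E = P × t = 142429 × 28598.4 = 4.07324×10⁹ J
1.83×10⁴ kJ/kg → 1.83×10⁷ J/kg
m = E / e_s = 4.07324×10⁹ / 1.83×10⁷ = 222.581 kg
In oz: 222.581 / 0.0283495 = 7851.32 oz

7850 oz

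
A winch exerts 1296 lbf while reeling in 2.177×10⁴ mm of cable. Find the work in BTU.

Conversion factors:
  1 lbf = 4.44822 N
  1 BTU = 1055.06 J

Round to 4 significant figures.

119.0 BTU

1296 lbf × 4.44822 → 5764.89 N
2.177×10⁴ mm × 0.001 → 21.77 m
W = F × d = 5764.89 N × 21.77 m = 125502 J
125502 J ÷ (1055.06 J/BTU) = 118.952 BTU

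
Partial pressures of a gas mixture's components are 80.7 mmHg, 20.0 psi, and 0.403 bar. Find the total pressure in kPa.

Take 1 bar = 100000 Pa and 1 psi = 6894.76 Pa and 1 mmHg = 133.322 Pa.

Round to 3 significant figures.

189 kPa

80.7 mmHg × 133.322 → 10759.1 Pa
20.0 psi × 6894.76 → 137895 Pa
0.403 bar × 100000 → 40300 Pa
Sum: 10759.1 + 137895 + 40300 = 188954 Pa
In kPa: 188954 / 1000 = 188.954 kPa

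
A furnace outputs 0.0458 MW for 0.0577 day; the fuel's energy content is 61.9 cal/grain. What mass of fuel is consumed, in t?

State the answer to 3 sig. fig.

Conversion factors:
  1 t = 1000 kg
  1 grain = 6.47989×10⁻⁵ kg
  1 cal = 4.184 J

0.0571 t

0.0458 MW → 45800 W
0.0577 day → 4985.28 s
E = P × t = 45800 × 4985.28 = 2.28326×10⁸ J
61.9 cal/grain → 3.99682×10⁶ J/kg
m = E / e_s = 2.28326×10⁸ / 3.99682×10⁶ = 57.1269 kg
In t: 57.1269 / 1000 = 0.0571269 t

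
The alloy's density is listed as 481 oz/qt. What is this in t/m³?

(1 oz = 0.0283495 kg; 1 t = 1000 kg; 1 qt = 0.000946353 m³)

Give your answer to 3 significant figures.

481 oz/qt × 0.0283495 kg/oz ÷ 0.000946353 m³/qt = 14409.1 kg/m³
14409.1 kg/m³ ÷ 1000 kg/t = 14.4091 t/m³

14.4 t/m³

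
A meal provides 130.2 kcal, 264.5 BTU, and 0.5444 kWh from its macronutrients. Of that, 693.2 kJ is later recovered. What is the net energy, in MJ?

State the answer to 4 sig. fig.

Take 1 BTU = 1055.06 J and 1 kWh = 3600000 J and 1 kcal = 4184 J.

130.2 kcal × 4184 = 544757 J
264.5 BTU × 1055.06 = 279063 J
0.5444 kWh × 3600000 = 1.95984×10⁶ J
693.2 kJ × 1000 = 693200 J
Net: 544757 + 279063 + 1.95984×10⁶ − 693200 = 2.09046×10⁶ J
In MJ: 2.09046×10⁶ / 1000000 = 2.09046 MJ

2.090 MJ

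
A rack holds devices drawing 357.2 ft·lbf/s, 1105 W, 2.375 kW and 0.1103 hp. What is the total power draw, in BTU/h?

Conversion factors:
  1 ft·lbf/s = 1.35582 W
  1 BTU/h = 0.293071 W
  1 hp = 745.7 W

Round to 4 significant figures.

1.381×10⁴ BTU/h

357.2 ft·lbf/s × 1.35582 → 484.299 W
1105 W (already W)
2.375 kW × 1000 → 2375 W
0.1103 hp × 745.7 → 82.2507 W
Sum: 484.299 + 1105 + 2375 + 82.2507 = 4046.55 W
In BTU/h: 4046.55 / 0.293071 = 13807.4 BTU/h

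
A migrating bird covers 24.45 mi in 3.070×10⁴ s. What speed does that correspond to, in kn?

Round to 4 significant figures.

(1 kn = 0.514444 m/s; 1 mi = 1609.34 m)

24.45 mi × 1609.34 → 39348.4 m
v = d / t = 39348.4 m / 30700 s = 1.28171 m/s
1.28171 m/s ÷ (0.514444 m/s/kn) = 2.49145 kn

2.491 kn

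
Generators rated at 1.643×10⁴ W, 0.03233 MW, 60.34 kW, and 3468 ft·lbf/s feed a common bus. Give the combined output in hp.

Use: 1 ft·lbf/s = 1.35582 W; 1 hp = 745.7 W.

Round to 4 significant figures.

1.643×10⁴ W (already W)
0.03233 MW × 1000000 → 32330 W
60.34 kW × 1000 → 60340 W
3468 ft·lbf/s × 1.35582 → 4701.98 W
Total: 16430 + 32330 + 60340 + 4701.98 = 113802 W
In hp: 113802 / 745.7 = 152.611 hp

152.6 hp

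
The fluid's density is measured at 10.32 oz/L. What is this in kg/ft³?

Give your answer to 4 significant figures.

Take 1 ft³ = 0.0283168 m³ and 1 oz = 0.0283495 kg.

10.32 oz/L × 0.0283495 kg/oz ÷ 0.001 m³/L = 292.567 kg/m³
292.567 kg/m³ × 0.0283168 m³/ft³ = 8.28456 kg/ft³

8.285 kg/ft³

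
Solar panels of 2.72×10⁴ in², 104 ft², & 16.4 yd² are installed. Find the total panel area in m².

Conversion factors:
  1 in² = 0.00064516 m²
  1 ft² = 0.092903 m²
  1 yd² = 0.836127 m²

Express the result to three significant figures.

40.9 m²

2.72×10⁴ in² × 0.00064516 → 17.5484 m²
104 ft² × 0.092903 → 9.66191 m²
16.4 yd² × 0.836127 → 13.7125 m²
Sum: 17.5484 + 9.66191 + 13.7125 = 40.9228 m²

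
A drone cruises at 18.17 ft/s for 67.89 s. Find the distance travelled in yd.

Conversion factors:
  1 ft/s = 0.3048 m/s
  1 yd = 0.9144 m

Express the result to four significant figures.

411.2 yd

18.17 ft/s × 0.3048 → 5.53822 m/s
d = v × t = 5.53822 m/s × 67.89 s = 375.99 m
375.99 m ÷ (0.9144 m/yd) = 411.188 yd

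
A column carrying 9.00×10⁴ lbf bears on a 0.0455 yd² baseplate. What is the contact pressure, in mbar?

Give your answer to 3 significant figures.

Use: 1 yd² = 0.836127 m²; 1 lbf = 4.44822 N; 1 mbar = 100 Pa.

9.00×10⁴ lbf × 4.44822 → 400340 N
0.0455 yd² × 0.836127 → 0.0380438 m²
P = F / A = 400340 N / 0.0380438 m² = 1.05231×10⁷ Pa
1.05231×10⁷ Pa ÷ (100 Pa/mbar) = 105231 mbar

1.05×10⁵ mbar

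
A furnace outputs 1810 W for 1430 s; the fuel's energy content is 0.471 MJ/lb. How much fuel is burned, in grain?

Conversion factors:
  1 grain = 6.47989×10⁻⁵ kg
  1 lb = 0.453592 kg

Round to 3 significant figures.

3.85×10⁴ grain

E = P × t = 1810 × 1430 = 2.5883×10⁶ J
0.471 MJ/lb → 1.03838×10⁶ J/kg
m = E / e_s = 2.5883×10⁶ / 1.03838×10⁶ = 2.49263 kg
In grain: 2.49263 / 6.47989×10⁻⁵ = 38467.2 grain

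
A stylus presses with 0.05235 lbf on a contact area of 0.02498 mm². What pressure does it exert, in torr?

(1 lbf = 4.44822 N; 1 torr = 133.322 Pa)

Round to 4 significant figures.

0.05235 lbf × 4.44822 = 0.232864 N
0.02498 mm² × 10⁻⁶ = 2.498×10⁻⁸ m²
P = F / A = 0.232864 N / 2.498×10⁻⁸ m² = 9.32202×10⁶ Pa
9.32202×10⁶ Pa ÷ (133.322 Pa/torr) = 69921.1 torr

6.992×10⁴ torr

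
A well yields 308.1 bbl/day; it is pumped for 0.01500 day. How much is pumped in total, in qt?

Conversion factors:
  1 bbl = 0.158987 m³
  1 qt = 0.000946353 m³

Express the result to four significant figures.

308.1 bbl/day → 5.66943×10⁻⁴ m³/s
0.01500 day → 1296 s
V = Q × t = 5.66943×10⁻⁴ × 1296 = 0.734758 m³
In qt: 0.734758 / 0.000946353 = 776.41 qt

776.4 qt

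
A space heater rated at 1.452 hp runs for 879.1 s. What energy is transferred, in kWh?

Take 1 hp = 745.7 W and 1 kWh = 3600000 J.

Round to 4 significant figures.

0.2644 kWh

1.452 hp × 745.7 = 1082.76 W
E = P × t = 1082.76 W × 879.1 s = 951854 J
951854 J ÷ (3600000 J/kWh) = 0.264404 kWh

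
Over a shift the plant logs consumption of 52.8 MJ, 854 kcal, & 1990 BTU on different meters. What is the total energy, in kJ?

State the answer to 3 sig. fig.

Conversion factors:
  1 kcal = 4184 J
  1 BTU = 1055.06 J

5.85×10⁴ kJ

52.8 MJ × 1000000 = 5.28×10⁷ J
854 kcal × 4184 = 3.57314×10⁶ J
1990 BTU × 1055.06 = 2.09957×10⁶ J
Total: 5.28×10⁷ + 3.57314×10⁶ + 2.09957×10⁶ = 5.84727×10⁷ J
In kJ: 5.84727×10⁷ / 1000 = 58472.7 kJ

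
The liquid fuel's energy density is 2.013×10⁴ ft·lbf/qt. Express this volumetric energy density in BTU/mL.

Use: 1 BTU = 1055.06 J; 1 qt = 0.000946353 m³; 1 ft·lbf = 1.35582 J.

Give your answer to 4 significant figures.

2.013×10⁴ ft·lbf/qt × 1.35582 J/ft·lbf ÷ 0.000946353 m³/qt = 2.88398×10⁷ J/m³
2.88398×10⁷ J/m³ ÷ 1055.06 J/BTU × 10⁻⁶ m³/mL = 0.0273347 BTU/mL

0.02733 BTU/mL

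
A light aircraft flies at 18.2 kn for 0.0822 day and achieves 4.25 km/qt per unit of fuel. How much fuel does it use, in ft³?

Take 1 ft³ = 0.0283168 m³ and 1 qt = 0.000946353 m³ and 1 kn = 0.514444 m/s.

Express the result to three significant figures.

18.2 kn → 9.36288 m/s
0.0822 day → 7102.08 s
d = v × t = 9.36288 × 7102.08 = 66495.9 m
4.25 km/qt → 4.49092×10⁶ m/m³
V = d / (distance per unit fuel) = 66495.9 / 4.49092×10⁶ = 0.0148067 m³
In ft³: 0.0148067 / 0.0283168 = 0.522895 ft³

0.523 ft³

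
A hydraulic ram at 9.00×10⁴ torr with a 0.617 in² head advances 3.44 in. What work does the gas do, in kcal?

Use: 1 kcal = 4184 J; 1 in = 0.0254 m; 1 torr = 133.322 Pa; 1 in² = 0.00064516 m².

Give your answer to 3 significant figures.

0.0997 kcal

9.00×10⁴ torr → 1.1999×10⁷ Pa
0.617 in² → 3.98064×10⁻⁴ m²
F = P × A = 1.1999×10⁷ × 3.98064×10⁻⁴ = 4776.37 N
3.44 in → 0.087376 m
W = F × d = 4776.37 × 0.087376 = 417.34 J
In kcal: 417.34 / 4184 = 0.0997467 kcal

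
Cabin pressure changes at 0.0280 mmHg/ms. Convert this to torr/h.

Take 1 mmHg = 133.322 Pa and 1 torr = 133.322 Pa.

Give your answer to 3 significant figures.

0.0280 mmHg/ms × 133.322 Pa/mmHg ÷ 0.001 s/ms = 3733.02 Pa/s
3733.02 Pa/s ÷ 133.322 Pa/torr × 3600 s/h = 100800 torr/h

1.01×10⁵ torr/h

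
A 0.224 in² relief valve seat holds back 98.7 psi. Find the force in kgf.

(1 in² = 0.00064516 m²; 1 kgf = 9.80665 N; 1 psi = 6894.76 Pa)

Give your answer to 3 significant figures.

10.0 kgf

98.7 psi × 6894.76 → 680513 Pa
0.224 in² × 0.00064516 → 1.44516×10⁻⁴ m²
F = P × A = 680513 Pa × 1.44516×10⁻⁴ m² = 98.345 N
98.345 N ÷ (9.80665 N/kgf) = 10.0284 kgf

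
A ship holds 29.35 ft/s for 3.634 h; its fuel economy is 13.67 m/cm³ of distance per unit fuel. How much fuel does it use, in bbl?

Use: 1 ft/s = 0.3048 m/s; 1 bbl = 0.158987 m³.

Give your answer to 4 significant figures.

0.05385 bbl

29.35 ft/s → 8.94588 m/s
3.634 h → 13082.4 s
d = v × t = 8.94588 × 13082.4 = 117034 m
13.67 m/cm³ → 1.367×10⁷ m/m³
V = d / (distance per unit fuel) = 117034 / 1.367×10⁷ = 0.00856138 m³
In bbl: 0.00856138 / 0.158987 = 0.0538496 bbl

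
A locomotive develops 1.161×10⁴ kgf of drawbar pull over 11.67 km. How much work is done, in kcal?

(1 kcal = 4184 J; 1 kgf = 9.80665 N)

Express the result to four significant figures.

1.161×10⁴ kgf × 9.80665 = 113855 N
11.67 km × 1000 = 11670 m
W = F × d = 113855 N × 11670 m = 1.32869×10⁹ J
1.32869×10⁹ J ÷ (4184 J/kcal) = 317565 kcal

3.176×10⁵ kcal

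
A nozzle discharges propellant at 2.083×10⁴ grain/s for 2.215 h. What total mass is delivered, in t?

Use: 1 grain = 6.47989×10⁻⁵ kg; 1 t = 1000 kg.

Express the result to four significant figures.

10.76 t

2.083×10⁴ grain/s → 1.34976 kg/s
2.215 h → 7974 s
m = ṁ × t = 1.34976 × 7974 = 10763 kg
In t: 10763 / 1000 = 10.763 t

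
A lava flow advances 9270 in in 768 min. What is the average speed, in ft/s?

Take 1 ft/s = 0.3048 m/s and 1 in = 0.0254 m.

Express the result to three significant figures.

9270 in × 0.0254 → 235.458 m
768 min × 60 → 46080 s
v = d / t = 235.458 m / 46080 s = 0.00510977 m/s
0.00510977 m/s ÷ (0.3048 m/s/ft/s) = 0.0167643 ft/s

0.0168 ft/s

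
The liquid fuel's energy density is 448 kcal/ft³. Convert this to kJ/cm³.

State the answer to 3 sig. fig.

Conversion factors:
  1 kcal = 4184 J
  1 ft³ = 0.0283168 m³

448 kcal/ft³ × 4184 J/kcal ÷ 0.0283168 m³/ft³ = 6.61951×10⁷ J/m³
6.61951×10⁷ J/m³ ÷ 1000 J/kJ × 10⁻⁶ m³/cm³ = 0.0661951 kJ/cm³

0.0662 kJ/cm³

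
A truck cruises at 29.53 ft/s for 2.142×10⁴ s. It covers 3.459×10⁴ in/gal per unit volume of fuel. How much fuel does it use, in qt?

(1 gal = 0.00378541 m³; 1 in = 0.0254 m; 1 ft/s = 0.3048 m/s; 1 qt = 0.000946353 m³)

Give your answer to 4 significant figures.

877.8 qt

29.53 ft/s → 9.00074 m/s
d = v × t = 9.00074 × 21420 = 192796 m
3.459×10⁴ in/gal → 232098 m/m³
V = d / (distance per unit fuel) = 192796 / 232098 = 0.830666 m³
In qt: 0.830666 / 0.000946353 = 877.755 qt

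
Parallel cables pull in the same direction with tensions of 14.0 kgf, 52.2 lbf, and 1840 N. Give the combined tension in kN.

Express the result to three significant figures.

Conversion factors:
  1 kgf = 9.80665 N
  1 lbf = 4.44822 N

14.0 kgf × 9.80665 → 137.293 N
52.2 lbf × 4.44822 → 232.197 N
1840 N (already N)
Combined: 137.293 + 232.197 + 1840 = 2209.49 N
In kN: 2209.49 / 1000 = 2.20949 kN

2.21 kN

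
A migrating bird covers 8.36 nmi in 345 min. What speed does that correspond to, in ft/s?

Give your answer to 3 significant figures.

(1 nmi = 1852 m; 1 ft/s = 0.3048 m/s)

2.45 ft/s

8.36 nmi × 1852 → 15482.7 m
345 min × 60 → 20700 s
v = d / t = 15482.7 m / 20700 s = 0.747957 m/s
0.747957 m/s ÷ (0.3048 m/s/ft/s) = 2.45393 ft/s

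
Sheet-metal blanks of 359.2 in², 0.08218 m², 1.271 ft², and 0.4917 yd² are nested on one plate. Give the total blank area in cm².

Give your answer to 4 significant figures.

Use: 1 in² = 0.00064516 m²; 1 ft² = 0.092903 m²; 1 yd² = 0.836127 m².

8431 cm²

359.2 in² × 0.00064516 → 0.231741 m²
0.08218 m² (already m²)
1.271 ft² × 0.092903 → 0.11808 m²
0.4917 yd² × 0.836127 → 0.411124 m²
Combined: 0.231741 + 0.08218 + 0.11808 + 0.411124 = 0.843125 m²
In cm²: 0.843125 / 0.0001 = 8431.25 cm²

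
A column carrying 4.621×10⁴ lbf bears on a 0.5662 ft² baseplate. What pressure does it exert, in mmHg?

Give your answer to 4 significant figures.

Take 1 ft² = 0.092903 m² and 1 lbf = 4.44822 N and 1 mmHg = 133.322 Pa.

4.621×10⁴ lbf × 4.44822 = 205552 N
0.5662 ft² × 0.092903 = 0.0526017 m²
P = F / A = 205552 N / 0.0526017 m² = 3.90771×10⁶ Pa
3.90771×10⁶ Pa ÷ (133.322 Pa/mmHg) = 29310.3 mmHg

2.931×10⁴ mmHg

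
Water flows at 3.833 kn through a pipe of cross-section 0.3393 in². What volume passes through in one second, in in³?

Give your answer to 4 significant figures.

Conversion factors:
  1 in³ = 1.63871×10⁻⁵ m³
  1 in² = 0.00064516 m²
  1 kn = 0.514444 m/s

3.833 kn × 0.514444 → 1.97186 m/s
0.3393 in² × 0.00064516 → 2.18903×10⁻⁴ m²
V = v × A × t = 1.97186 m/s × 2.18903×10⁻⁴ m² × 1 s = 4.31646×10⁻⁴ m³
4.31646×10⁻⁴ m³ ÷ (1.63871×10⁻⁵ m³/in³) = 26.3406 in³

26.34 in³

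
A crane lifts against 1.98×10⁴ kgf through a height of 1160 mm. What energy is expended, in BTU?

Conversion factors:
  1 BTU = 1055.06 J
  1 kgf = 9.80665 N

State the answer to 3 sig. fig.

1.98×10⁴ kgf × 9.80665 = 194172 N
1160 mm × 0.001 = 1.16 m
W = F × d = 194172 N × 1.16 m = 225240 J
225240 J ÷ (1055.06 J/BTU) = 213.485 BTU

213 BTU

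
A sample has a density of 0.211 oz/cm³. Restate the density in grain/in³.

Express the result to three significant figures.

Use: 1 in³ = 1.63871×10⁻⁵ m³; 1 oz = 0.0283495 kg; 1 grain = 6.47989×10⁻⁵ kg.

0.211 oz/cm³ × 0.0283495 kg/oz ÷ 10⁻⁶ m³/cm³ = 5981.74 kg/m³
5981.74 kg/m³ ÷ 6.47989×10⁻⁵ kg/grain × 1.63871×10⁻⁵ m³/in³ = 1512.73 grain/in³

1510 grain/in³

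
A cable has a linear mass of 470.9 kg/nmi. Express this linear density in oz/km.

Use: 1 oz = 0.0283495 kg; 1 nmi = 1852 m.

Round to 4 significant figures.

470.9 kg/nmi ÷ 1852 m/nmi = 0.254266 kg/m
0.254266 kg/m ÷ 0.0283495 kg/oz × 1000 m/km = 8968.98 oz/km

8969 oz/km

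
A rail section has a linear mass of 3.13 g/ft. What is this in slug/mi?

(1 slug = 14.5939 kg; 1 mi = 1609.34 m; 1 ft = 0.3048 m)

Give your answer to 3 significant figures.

3.13 g/ft × 0.001 kg/g ÷ 0.3048 m/ft = 0.010269 kg/m
0.010269 kg/m ÷ 14.5939 kg/slug × 1609.34 m/mi = 1.13241 slug/mi

1.13 slug/mi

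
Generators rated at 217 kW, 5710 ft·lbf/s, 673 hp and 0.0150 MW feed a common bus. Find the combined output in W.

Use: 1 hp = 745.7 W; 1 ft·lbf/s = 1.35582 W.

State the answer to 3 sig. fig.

217 kW × 1000 = 217000 W
5710 ft·lbf/s × 1.35582 = 7741.73 W
673 hp × 745.7 = 501856 W
0.0150 MW × 1000000 = 15000 W
Combined: 217000 + 7741.73 + 501856 + 15000 = 741598 W

7.42×10⁵ W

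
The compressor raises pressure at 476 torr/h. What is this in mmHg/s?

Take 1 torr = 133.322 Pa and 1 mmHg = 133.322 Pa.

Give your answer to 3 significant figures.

476 torr/h × 133.322 Pa/torr ÷ 3600 s/h = 17.6281 Pa/s
17.6281 Pa/s ÷ 133.322 Pa/mmHg = 0.132222 mmHg/s

0.132 mmHg/s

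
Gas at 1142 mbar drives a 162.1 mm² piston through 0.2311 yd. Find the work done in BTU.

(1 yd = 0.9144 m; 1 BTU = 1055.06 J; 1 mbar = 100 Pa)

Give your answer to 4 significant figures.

0.003708 BTU

1142 mbar → 114200 Pa
162.1 mm² → 1.621×10⁻⁴ m²
F = P × A = 114200 × 1.621×10⁻⁴ = 18.5118 N
0.2311 yd → 0.211318 m
W = F × d = 18.5118 × 0.211318 = 3.91188 J
In BTU: 3.91188 / 1055.06 = 0.00370773 BTU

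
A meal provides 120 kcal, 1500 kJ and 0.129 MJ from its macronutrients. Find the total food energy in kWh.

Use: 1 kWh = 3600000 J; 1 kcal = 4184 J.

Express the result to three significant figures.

120 kcal × 4184 = 502080 J
1500 kJ × 1000 = 1.5×10⁶ J
0.129 MJ × 1000000 = 129000 J
Combined: 502080 + 1.5×10⁶ + 129000 = 2.13108×10⁶ J
In kWh: 2.13108×10⁶ / 3600000 = 0.591967 kWh

0.592 kWh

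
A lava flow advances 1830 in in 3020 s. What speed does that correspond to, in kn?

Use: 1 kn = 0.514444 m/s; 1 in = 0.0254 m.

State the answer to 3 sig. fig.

1830 in × 0.0254 → 46.482 m
v = d / t = 46.482 m / 3020 s = 0.0153914 m/s
0.0153914 m/s ÷ (0.514444 m/s/kn) = 0.0299185 kn

0.0299 kn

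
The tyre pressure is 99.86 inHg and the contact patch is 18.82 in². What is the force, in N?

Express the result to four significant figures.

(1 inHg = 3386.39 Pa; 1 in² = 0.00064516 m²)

4106 N

99.86 inHg × 3386.39 → 338165 Pa
18.82 in² × 0.00064516 → 0.0121419 m²
F = P × A = 338165 Pa × 0.0121419 m² = 4105.97 N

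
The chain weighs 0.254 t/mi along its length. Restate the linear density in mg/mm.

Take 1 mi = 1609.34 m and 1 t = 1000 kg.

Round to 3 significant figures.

158 mg/mm

0.254 t/mi × 1000 kg/t ÷ 1609.34 m/mi = 0.157829 kg/m
0.157829 kg/m ÷ 10⁻⁶ kg/mg × 0.001 m/mm = 157.829 mg/mm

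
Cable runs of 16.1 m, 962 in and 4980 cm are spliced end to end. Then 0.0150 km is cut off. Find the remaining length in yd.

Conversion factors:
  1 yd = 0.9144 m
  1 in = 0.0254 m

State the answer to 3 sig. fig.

82.4 yd

16.1 m (already m)
962 in × 0.0254 = 24.4348 m
4980 cm × 0.01 = 49.8 m
0.0150 km × 1000 = 15 m
Sum: 16.1 + 24.4348 + 49.8 − 15 = 75.3348 m
In yd: 75.3348 / 0.9144 = 82.3871 yd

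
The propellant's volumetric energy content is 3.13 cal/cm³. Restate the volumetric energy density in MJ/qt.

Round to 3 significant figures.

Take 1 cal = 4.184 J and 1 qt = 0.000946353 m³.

3.13 cal/cm³ × 4.184 J/cal ÷ 10⁻⁶ m³/cm³ = 1.30959×10⁷ J/m³
1.30959×10⁷ J/m³ ÷ 1000000 J/MJ × 0.000946353 m³/qt = 0.0123933 MJ/qt

0.0124 MJ/qt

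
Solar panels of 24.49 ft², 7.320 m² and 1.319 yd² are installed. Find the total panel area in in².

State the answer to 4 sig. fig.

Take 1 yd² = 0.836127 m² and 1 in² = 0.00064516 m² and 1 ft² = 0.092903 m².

24.49 ft² × 0.092903 = 2.27519 m²
7.320 m² (already m²)
1.319 yd² × 0.836127 = 1.10285 m²
Combined: 2.27519 + 7.32 + 1.10285 = 10.698 m²
In in²: 10.698 / 0.00064516 = 16581.9 in²

1.658×10⁴ in²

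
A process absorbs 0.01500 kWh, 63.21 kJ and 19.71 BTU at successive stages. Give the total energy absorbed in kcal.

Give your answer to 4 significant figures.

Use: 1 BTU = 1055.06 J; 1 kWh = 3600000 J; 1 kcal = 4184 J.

0.01500 kWh × 3600000 = 54000 J
63.21 kJ × 1000 = 63210 J
19.71 BTU × 1055.06 = 20795.2 J
Sum: 54000 + 63210 + 20795.2 = 138005 J
In kcal: 138005 / 4184 = 32.984 kcal

32.98 kcal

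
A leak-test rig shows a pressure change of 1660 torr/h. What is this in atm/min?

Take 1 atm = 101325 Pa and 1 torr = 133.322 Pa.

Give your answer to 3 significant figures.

1660 torr/h × 133.322 Pa/torr ÷ 3600 s/h = 61.4763 Pa/s
61.4763 Pa/s ÷ 101325 Pa/atm × 60 s/min = 0.0364034 atm/min

0.0364 atm/min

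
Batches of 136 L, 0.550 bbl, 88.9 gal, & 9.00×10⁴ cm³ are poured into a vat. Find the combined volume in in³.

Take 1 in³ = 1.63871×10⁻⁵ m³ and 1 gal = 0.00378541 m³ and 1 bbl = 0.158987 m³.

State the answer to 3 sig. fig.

3.97×10⁴ in³

136 L × 0.001 → 0.136 m³
0.550 bbl × 0.158987 → 0.0874428 m³
88.9 gal × 0.00378541 → 0.336523 m³
9.00×10⁴ cm³ × 10⁻⁶ → 0.09 m³
Total: 0.136 + 0.0874428 + 0.336523 + 0.09 = 0.649966 m³
In in³: 0.649966 / 1.63871×10⁻⁵ = 39663.3 in³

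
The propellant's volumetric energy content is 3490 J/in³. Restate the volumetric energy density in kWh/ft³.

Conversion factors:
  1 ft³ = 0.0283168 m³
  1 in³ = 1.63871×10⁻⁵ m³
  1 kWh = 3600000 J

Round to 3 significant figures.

3490 J/in³ ÷ 1.63871×10⁻⁵ m³/in³ = 2.12972×10⁸ J/m³
2.12972×10⁸ J/m³ ÷ 3600000 J/kWh × 0.0283168 m³/ft³ = 1.67519 kWh/ft³

1.68 kWh/ft³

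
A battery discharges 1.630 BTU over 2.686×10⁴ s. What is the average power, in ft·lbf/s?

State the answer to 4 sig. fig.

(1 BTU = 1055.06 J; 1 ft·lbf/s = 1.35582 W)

1.630 BTU × 1055.06 → 1719.75 J
P = E / t = 1719.75 J / 26860 s = 0.0640264 W
0.0640264 W ÷ (1.35582 W/ft·lbf/s) = 0.0472234 ft·lbf/s

0.04722 ft·lbf/s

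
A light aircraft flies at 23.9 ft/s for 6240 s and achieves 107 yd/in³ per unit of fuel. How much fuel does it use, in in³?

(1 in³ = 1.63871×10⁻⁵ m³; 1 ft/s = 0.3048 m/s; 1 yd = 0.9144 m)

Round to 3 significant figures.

23.9 ft/s → 7.28472 m/s
d = v × t = 7.28472 × 6240 = 45456.7 m
107 yd/in³ → 5.9706×10⁶ m/m³
V = d / (distance per unit fuel) = 45456.7 / 5.9706×10⁶ = 0.00761342 m³
In in³: 0.00761342 / 1.63871×10⁻⁵ = 464.598 in³

465 in³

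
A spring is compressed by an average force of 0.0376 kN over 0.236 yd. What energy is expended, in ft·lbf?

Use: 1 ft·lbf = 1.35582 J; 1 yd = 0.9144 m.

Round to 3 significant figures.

0.0376 kN × 1000 = 37.6 N
0.236 yd × 0.9144 = 0.215798 m
W = F × d = 37.6 N × 0.215798 m = 8.114 J
8.114 J ÷ (1.35582 J/ft·lbf) = 5.98457 ft·lbf

5.98 ft·lbf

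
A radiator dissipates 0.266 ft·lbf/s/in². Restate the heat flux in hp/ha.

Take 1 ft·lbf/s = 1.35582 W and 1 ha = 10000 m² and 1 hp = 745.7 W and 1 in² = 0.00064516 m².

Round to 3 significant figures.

0.266 ft·lbf/s/in² × 1.35582 W/ft·lbf/s ÷ 0.00064516 m²/in² = 559.006 W/m²
559.006 W/m² ÷ 745.7 W/hp × 10000 m²/ha = 7496.39 hp/ha

7500 hp/ha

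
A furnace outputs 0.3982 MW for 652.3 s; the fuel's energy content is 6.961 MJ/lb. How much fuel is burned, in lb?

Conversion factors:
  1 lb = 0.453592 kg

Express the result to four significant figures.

37.31 lb

0.3982 MW → 398200 W
E = P × t = 398200 × 652.3 = 2.59746×10⁸ J
6.961 MJ/lb → 1.53464×10⁷ J/kg
m = E / e_s = 2.59746×10⁸ / 1.53464×10⁷ = 16.9255 kg
In lb: 16.9255 / 0.453592 = 37.3144 lb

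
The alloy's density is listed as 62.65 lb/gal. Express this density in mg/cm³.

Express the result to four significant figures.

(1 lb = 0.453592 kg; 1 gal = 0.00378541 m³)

62.65 lb/gal × 0.453592 kg/lb ÷ 0.00378541 m³/gal = 7507.12 kg/m³
7507.12 kg/m³ ÷ 10⁻⁶ kg/mg × 10⁻⁶ m³/cm³ = 7507.12 mg/cm³

7507 mg/cm³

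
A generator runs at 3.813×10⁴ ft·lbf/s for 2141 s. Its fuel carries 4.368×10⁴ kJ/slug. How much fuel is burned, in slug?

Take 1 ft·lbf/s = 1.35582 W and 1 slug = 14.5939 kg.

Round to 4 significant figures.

3.813×10⁴ ft·lbf/s → 51697.4 W
E = P × t = 51697.4 × 2141 = 1.10684×10⁸ J
4.368×10⁴ kJ/slug → 2.99303×10⁶ J/kg
m = E / e_s = 1.10684×10⁸ / 2.99303×10⁶ = 36.9806 kg
In slug: 36.9806 / 14.5939 = 2.53398 slug

2.534 slug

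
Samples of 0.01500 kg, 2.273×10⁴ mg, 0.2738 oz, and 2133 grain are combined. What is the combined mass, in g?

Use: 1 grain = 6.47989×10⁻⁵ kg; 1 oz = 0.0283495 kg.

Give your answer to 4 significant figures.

183.7 g

0.01500 kg (already kg)
2.273×10⁴ mg × 10⁻⁶ = 0.02273 kg
0.2738 oz × 0.0283495 = 0.00776209 kg
2133 grain × 6.47989×10⁻⁵ = 0.138216 kg
Combined: 0.015 + 0.02273 + 0.00776209 + 0.138216 = 0.183708 kg
In g: 0.183708 / 0.001 = 183.708 g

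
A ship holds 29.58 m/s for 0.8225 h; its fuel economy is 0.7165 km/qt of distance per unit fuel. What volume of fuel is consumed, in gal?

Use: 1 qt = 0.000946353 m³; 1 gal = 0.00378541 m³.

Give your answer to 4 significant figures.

30.56 gal

0.8225 h → 2961 s
d = v × t = 29.58 × 2961 = 87586.4 m
0.7165 km/qt → 757117 m/m³
V = d / (distance per unit fuel) = 87586.4 / 757117 = 0.115684 m³
In gal: 0.115684 / 0.00378541 = 30.5605 gal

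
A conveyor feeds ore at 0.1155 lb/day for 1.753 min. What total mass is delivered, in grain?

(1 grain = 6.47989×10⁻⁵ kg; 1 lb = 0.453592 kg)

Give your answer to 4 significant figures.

0.9842 grain

0.1155 lb/day → 6.06364×10⁻⁷ kg/s
1.753 min → 105.18 s
m = ṁ × t = 6.06364×10⁻⁷ × 105.18 = 6.37774×10⁻⁵ kg
In grain: 6.37774×10⁻⁵ / 6.47989×10⁻⁵ = 0.984236 grain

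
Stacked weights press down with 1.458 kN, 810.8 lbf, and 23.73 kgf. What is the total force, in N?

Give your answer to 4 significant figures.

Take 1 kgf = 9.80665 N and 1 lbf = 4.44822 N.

5297 N

1.458 kN × 1000 = 1458 N
810.8 lbf × 4.44822 = 3606.62 N
23.73 kgf × 9.80665 = 232.712 N
Total: 1458 + 3606.62 + 232.712 = 5297.33 N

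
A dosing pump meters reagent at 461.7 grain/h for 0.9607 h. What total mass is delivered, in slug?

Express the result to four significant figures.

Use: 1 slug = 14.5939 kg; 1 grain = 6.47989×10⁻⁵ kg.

0.001969 slug

461.7 grain/h → 8.31046×10⁻⁶ kg/s
0.9607 h → 3458.52 s
m = ṁ × t = 8.31046×10⁻⁶ × 3458.52 = 0.0287419 kg
In slug: 0.0287419 / 14.5939 = 0.00196945 slug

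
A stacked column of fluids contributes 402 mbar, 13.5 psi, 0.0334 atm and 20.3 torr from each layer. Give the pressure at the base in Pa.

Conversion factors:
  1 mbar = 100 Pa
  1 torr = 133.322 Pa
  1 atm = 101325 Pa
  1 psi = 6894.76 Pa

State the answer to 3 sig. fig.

1.39×10⁵ Pa

402 mbar × 100 → 40200 Pa
13.5 psi × 6894.76 → 93079.3 Pa
0.0334 atm × 101325 → 3384.26 Pa
20.3 torr × 133.322 → 2706.44 Pa
Combined: 40200 + 93079.3 + 3384.26 + 2706.44 = 139370 Pa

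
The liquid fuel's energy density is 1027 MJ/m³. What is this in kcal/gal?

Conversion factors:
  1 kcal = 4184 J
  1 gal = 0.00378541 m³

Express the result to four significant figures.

929.2 kcal/gal

1027 MJ/m³ × 1000000 J/MJ = 1.027×10⁹ J/m³
1.027×10⁹ J/m³ ÷ 4184 J/kcal × 0.00378541 m³/gal = 929.163 kcal/gal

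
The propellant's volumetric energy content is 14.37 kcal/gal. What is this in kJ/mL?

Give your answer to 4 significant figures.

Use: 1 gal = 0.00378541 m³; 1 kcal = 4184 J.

14.37 kcal/gal × 4184 J/kcal ÷ 0.00378541 m³/gal = 1.58831×10⁷ J/m³
1.58831×10⁷ J/m³ ÷ 1000 J/kJ × 10⁻⁶ m³/mL = 0.0158831 kJ/mL

0.01588 kJ/mL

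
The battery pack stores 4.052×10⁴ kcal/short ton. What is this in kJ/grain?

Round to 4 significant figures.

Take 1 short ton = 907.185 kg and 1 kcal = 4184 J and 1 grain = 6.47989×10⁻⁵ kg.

4.052×10⁴ kcal/short ton × 4184 J/kcal ÷ 907.185 kg/short ton = 186881 J/kg
186881 J/kg ÷ 1000 J/kJ × 6.47989×10⁻⁵ kg/grain = 0.0121097 kJ/grain

0.01211 kJ/grain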